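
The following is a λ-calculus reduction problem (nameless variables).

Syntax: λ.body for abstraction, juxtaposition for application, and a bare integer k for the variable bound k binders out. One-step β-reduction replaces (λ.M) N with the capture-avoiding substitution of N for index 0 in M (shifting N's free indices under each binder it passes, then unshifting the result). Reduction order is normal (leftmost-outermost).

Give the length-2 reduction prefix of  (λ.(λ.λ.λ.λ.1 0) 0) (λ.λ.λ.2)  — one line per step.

  start: (λ.(λ.λ.λ.λ.1 0) 0) (λ.λ.λ.2)
  [1] (λ.λ.λ.λ.1 0) (λ.λ.λ.2)
  [2] λ.λ.λ.1 0

Answer: after 2 steps: λ.λ.λ.1 0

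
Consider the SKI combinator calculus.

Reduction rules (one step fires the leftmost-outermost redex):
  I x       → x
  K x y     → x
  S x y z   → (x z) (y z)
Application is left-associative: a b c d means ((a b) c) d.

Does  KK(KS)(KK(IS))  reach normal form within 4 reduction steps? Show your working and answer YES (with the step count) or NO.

Answer: YES — reaches normal form KK in 2 ≤ 4 steps

Derivation:
  start: KK(KS)(KK(IS))
  [1] K(KK(IS))
  [2] KK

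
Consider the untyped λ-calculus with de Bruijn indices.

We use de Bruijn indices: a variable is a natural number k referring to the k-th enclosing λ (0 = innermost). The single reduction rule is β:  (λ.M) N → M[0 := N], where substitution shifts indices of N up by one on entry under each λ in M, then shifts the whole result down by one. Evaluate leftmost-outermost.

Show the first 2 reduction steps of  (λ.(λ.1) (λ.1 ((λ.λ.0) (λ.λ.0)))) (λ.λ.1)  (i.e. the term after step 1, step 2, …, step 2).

Answer: after 2 steps: λ.λ.1

Working:
  start: (λ.(λ.1) (λ.1 ((λ.λ.0) (λ.λ.0)))) (λ.λ.1)
  [1] (λ.λ.λ.1) (λ.(λ.λ.1) ((λ.λ.0) (λ.λ.0)))
  [2] λ.λ.1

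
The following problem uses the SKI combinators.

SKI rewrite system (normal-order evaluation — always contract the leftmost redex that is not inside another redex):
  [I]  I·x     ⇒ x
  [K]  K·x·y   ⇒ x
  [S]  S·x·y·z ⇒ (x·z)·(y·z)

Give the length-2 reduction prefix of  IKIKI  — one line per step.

Answer: after 2 steps: II

Reduction:
  start: IKIKI
  →1  KIKI
  →2  II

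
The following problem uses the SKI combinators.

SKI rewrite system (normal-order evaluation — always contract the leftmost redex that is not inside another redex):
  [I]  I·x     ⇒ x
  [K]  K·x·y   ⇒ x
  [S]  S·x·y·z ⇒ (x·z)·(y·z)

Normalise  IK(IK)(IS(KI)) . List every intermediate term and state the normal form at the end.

  start: IK(IK)(IS(KI))
  step 1: K(IK)(IS(KI))
  step 2: IK
  step 3: K

Answer: normal form = K  (in 3 steps)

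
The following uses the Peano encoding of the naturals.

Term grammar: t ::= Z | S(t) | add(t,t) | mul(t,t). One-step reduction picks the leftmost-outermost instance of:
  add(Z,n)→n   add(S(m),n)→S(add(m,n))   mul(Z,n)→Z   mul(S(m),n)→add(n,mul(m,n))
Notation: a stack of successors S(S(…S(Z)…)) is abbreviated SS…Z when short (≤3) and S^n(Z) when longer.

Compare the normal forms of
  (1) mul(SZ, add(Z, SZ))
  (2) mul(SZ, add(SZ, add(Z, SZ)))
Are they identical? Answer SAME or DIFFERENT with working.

Term A:
  start: mul(SZ, add(Z, SZ))
  [1] add(add(Z, SZ), mul(Z, add(Z, SZ)))
  [2] add(SZ, mul(Z, add(Z, SZ)))
  [3] S(add(Z, mul(Z, add(Z, SZ))))
  [4] S(mul(Z, add(Z, SZ)))
  [5] SZ

Term B:
  start: mul(SZ, add(SZ, add(Z, SZ)))
  [1] add(add(SZ, add(Z, SZ)), mul(Z, add(SZ, add(Z, SZ))))
  [2] add(S(add(Z, add(Z, SZ))), mul(Z, add(SZ, add(Z, SZ))))
  [3] S(add(add(Z, add(Z, SZ)), mul(Z, add(SZ, add(Z, SZ)))))
  [4] S(add(add(Z, SZ), mul(Z, add(SZ, add(Z, SZ)))))
  [5] S(add(SZ, mul(Z, add(SZ, add(Z, SZ)))))
  [6] S(S(add(Z, mul(Z, add(SZ, add(Z, SZ))))))
  [7] S(S(mul(Z, add(SZ, add(Z, SZ)))))
  [8] SSZ

Answer: DIFFERENT — A ⇓ SZ, B ⇓ SSZ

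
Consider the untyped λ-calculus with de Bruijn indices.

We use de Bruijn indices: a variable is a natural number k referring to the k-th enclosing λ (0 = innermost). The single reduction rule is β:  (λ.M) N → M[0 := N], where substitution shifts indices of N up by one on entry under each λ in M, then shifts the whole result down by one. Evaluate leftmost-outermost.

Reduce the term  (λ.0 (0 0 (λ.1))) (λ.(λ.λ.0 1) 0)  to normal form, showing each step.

  start: (λ.0 (0 0 (λ.1))) (λ.(λ.λ.0 1) 0)
  →1  (λ.(λ.λ.0 1) 0) ((λ.(λ.λ.0 1) 0) (λ.(λ.λ.0 1) 0) (λ.λ.(λ.λ.0 1) 0))
  →2  (λ.λ.0 1) ((λ.(λ.λ.0 1) 0) (λ.(λ.λ.0 1) 0) (λ.λ.(λ.λ.0 1) 0))
  →3  λ.0 ((λ.(λ.λ.0 1) 0) (λ.(λ.λ.0 1) 0) (λ.λ.(λ.λ.0 1) 0))
  →4  λ.0 ((λ.λ.0 1) (λ.(λ.λ.0 1) 0) (λ.λ.(λ.λ.0 1) 0))
  →5  λ.0 ((λ.0 (λ.(λ.λ.0 1) 0)) (λ.λ.(λ.λ.0 1) 0))
  →6  λ.0 ((λ.λ.(λ.λ.0 1) 0) (λ.(λ.λ.0 1) 0))
  →7  λ.0 (λ.(λ.λ.0 1) 0)
  →8  λ.0 (λ.λ.0 1)

Answer: normal form = λ.0 (λ.λ.0 1)  (in 8 steps)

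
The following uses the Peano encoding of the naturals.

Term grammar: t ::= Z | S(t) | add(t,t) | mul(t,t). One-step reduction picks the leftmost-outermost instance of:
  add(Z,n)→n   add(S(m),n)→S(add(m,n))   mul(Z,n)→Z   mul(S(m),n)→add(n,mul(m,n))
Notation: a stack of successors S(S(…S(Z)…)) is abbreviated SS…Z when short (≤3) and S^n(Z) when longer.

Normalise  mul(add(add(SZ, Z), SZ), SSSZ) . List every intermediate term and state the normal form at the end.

  start: mul(add(add(SZ, Z), SZ), SSSZ)
  [1] mul(add(S(add(Z, Z)), SZ), SSSZ)
  [2] mul(S(add(add(Z, Z), SZ)), SSSZ)
  [3] add(SSSZ, mul(add(add(Z, Z), SZ), SSSZ))
  [4] S(add(SSZ, mul(add(add(Z, Z), SZ), SSSZ)))
  [5] S(S(add(SZ, mul(add(add(Z, Z), SZ), SSSZ))))
  [6] S(S(S(add(Z, mul(add(add(Z, Z), SZ), SSSZ)))))
  [7] S(S(S(mul(add(add(Z, Z), SZ), SSSZ))))
  [8] S(S(S(mul(add(Z, SZ), SSSZ))))
  [9] S(S(S(mul(SZ, SSSZ))))
  [10] S(S(S(add(SSSZ, mul(Z, SSSZ)))))
  [11] S(S(S(S(add(SSZ, mul(Z, SSSZ))))))
  [12] S(S(S(S(S(add(SZ, mul(Z, SSSZ)))))))
  [13] S(S(S(S(S(S(add(Z, mul(Z, SSSZ))))))))
  [14] S(S(S(S(S(S(mul(Z, SSSZ)))))))
  [15] S^6(Z)

Answer: normal form = S^6(Z)  (in 15 steps)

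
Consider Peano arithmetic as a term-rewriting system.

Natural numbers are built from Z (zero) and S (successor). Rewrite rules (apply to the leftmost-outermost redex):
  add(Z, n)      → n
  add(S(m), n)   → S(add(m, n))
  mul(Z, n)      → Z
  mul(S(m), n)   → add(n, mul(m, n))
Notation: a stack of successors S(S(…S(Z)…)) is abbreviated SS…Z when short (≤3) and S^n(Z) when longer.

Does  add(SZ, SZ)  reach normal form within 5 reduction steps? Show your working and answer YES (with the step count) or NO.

Answer: YES — reaches normal form SSZ in 2 ≤ 5 steps

Reduction:
  start: add(SZ, SZ)
  [1] S(add(Z, SZ))
  [2] SSZ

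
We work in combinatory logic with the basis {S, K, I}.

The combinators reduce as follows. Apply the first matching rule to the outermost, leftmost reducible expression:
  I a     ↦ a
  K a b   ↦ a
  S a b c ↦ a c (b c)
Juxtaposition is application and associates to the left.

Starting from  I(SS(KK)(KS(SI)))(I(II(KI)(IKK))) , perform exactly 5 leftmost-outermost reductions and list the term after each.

Answer: after 5 steps: S(II(KI)(IKK))(KK(KS(SI))(I(II(KI)(IKK))))

Derivation:
  start: I(SS(KK)(KS(SI)))(I(II(KI)(IKK)))
  step 1: SS(KK)(KS(SI))(I(II(KI)(IKK)))
  step 2: S(KS(SI))(KK(KS(SI)))(I(II(KI)(IKK)))
  step 3: KS(SI)(I(II(KI)(IKK)))(KK(KS(SI))(I(II(KI)(IKK))))
  step 4: S(I(II(KI)(IKK)))(KK(KS(SI))(I(II(KI)(IKK))))
  step 5: S(II(KI)(IKK))(KK(KS(SI))(I(II(KI)(IKK))))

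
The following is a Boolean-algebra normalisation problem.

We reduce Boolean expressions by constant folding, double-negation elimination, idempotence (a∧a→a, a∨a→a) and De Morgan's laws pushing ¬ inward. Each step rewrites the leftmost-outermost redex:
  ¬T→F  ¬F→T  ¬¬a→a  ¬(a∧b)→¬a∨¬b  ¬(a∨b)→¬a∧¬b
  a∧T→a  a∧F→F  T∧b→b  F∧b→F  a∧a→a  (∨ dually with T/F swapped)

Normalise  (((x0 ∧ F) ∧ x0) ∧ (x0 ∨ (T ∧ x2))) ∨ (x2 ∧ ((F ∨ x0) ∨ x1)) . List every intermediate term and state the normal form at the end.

  start: (((x0 ∧ F) ∧ x0) ∧ (x0 ∨ (T ∧ x2))) ∨ (x2 ∧ ((F ∨ x0) ∨ x1))
  →1  ((F ∧ x0) ∧ (x0 ∨ (T ∧ x2))) ∨ (x2 ∧ ((F ∨ x0) ∨ x1))
  →2  (F ∧ (x0 ∨ (T ∧ x2))) ∨ (x2 ∧ ((F ∨ x0) ∨ x1))
  →3  F ∨ (x2 ∧ ((F ∨ x0) ∨ x1))
  →4  x2 ∧ ((F ∨ x0) ∨ x1)
  →5  x2 ∧ (x0 ∨ x1)

Answer: normal form = x2 ∧ (x0 ∨ x1)  (in 5 steps)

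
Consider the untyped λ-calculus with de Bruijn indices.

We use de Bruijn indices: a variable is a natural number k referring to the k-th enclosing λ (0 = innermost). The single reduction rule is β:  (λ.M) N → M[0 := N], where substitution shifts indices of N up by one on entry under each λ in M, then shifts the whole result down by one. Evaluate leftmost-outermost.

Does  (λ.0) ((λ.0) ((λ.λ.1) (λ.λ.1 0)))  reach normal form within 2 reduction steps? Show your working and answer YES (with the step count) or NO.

Answer: NO — after 2 steps the term is (λ.λ.1) (λ.λ.1 0), not yet normal

Derivation:
  start: (λ.0) ((λ.0) ((λ.λ.1) (λ.λ.1 0)))
  [1] (λ.0) ((λ.λ.1) (λ.λ.1 0))
  [2] (λ.λ.1) (λ.λ.1 0)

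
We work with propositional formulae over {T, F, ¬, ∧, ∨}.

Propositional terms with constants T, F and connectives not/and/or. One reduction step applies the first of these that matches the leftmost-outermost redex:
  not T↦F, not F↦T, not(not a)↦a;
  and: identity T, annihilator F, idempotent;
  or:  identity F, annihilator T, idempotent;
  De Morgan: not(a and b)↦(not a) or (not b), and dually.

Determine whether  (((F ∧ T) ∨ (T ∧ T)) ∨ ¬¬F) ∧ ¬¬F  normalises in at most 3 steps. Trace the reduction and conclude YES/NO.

  start: (((F ∧ T) ∨ (T ∧ T)) ∨ ¬¬F) ∧ ¬¬F
  [1] ((F ∨ (T ∧ T)) ∨ ¬¬F) ∧ ¬¬F
  [2] ((T ∧ T) ∨ ¬¬F) ∧ ¬¬F
  [3] (T ∨ ¬¬F) ∧ ¬¬F

Answer: NO — after 3 steps the term is (T ∨ ¬¬F) ∧ ¬¬F, not yet normal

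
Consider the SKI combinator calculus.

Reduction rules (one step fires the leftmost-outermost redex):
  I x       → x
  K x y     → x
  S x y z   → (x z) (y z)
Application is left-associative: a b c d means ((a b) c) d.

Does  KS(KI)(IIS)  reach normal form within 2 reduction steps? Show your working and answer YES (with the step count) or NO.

Answer: NO — after 2 steps the term is S(IS), not yet normal

Derivation:
  start: KS(KI)(IIS)
  step 1: S(IIS)
  step 2: S(IS)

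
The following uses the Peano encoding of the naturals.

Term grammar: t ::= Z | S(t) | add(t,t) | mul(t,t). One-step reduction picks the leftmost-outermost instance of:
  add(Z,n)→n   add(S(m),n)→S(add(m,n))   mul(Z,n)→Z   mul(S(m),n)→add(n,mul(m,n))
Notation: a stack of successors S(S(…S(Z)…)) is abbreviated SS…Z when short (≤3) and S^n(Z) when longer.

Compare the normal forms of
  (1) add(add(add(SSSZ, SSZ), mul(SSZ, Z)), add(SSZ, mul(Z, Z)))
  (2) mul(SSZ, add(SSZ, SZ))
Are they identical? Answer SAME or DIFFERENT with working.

Term A:
  start: add(add(add(SSSZ, SSZ), mul(SSZ, Z)), add(SSZ, mul(Z, Z)))
  step 1: add(add(S(add(SSZ, SSZ)), mul(SSZ, Z)), add(SSZ, mul(Z, Z)))
  step 2: add(S(add(add(SSZ, SSZ), mul(SSZ, Z))), add(SSZ, mul(Z, Z)))
  step 3: S(add(add(add(SSZ, SSZ), mul(SSZ, Z)), add(SSZ, mul(Z, Z))))
  step 4: S(add(add(S(add(SZ, SSZ)), mul(SSZ, Z)), add(SSZ, mul(Z, Z))))
  step 5: S(add(S(add(add(SZ, SSZ), mul(SSZ, Z))), add(SSZ, mul(Z, Z))))
  step 6: S(S(add(add(add(SZ, SSZ), mul(SSZ, Z)), add(SSZ, mul(Z, Z)))))
  step 7: S(S(add(add(S(add(Z, SSZ)), mul(SSZ, Z)), add(SSZ, mul(Z, Z)))))
  step 8: S(S(add(S(add(add(Z, SSZ), mul(SSZ, Z))), add(SSZ, mul(Z, Z)))))
  step 9: S(S(S(add(add(add(Z, SSZ), mul(SSZ, Z)), add(SSZ, mul(Z, Z))))))
  step 10: S(S(S(add(add(SSZ, mul(SSZ, Z)), add(SSZ, mul(Z, Z))))))
  step 11: S(S(S(add(S(add(SZ, mul(SSZ, Z))), add(SSZ, mul(Z, Z))))))
  step 12: S(S(S(S(add(add(SZ, mul(SSZ, Z)), add(SSZ, mul(Z, Z)))))))
  step 13: S(S(S(S(add(S(add(Z, mul(SSZ, Z))), add(SSZ, mul(Z, Z)))))))
  step 14: S(S(S(S(S(add(add(Z, mul(SSZ, Z)), add(SSZ, mul(Z, Z))))))))
  step 15: S(S(S(S(S(add(mul(SSZ, Z), add(SSZ, mul(Z, Z))))))))
  step 16: S(S(S(S(S(add(add(Z, mul(SZ, Z)), add(SSZ, mul(Z, Z))))))))
  step 17: S(S(S(S(S(add(mul(SZ, Z), add(SSZ, mul(Z, Z))))))))
  step 18: S(S(S(S(S(add(add(Z, mul(Z, Z)), add(SSZ, mul(Z, Z))))))))
  step 19: S(S(S(S(S(add(mul(Z, Z), add(SSZ, mul(Z, Z))))))))
  step 20: S(S(S(S(S(add(Z, add(SSZ, mul(Z, Z))))))))
  step 21: S(S(S(S(S(add(SSZ, mul(Z, Z)))))))
  step 22: S(S(S(S(S(S(add(SZ, mul(Z, Z))))))))
  step 23: S(S(S(S(S(S(S(add(Z, mul(Z, Z)))))))))
  step 24: S(S(S(S(S(S(S(mul(Z, Z))))))))
  step 25: S^7(Z)

Term B:
  start: mul(SSZ, add(SSZ, SZ))
  step 1: add(add(SSZ, SZ), mul(SZ, add(SSZ, SZ)))
  step 2: add(S(add(SZ, SZ)), mul(SZ, add(SSZ, SZ)))
  step 3: S(add(add(SZ, SZ), mul(SZ, add(SSZ, SZ))))
  step 4: S(add(S(add(Z, SZ)), mul(SZ, add(SSZ, SZ))))
  step 5: S(S(add(add(Z, SZ), mul(SZ, add(SSZ, SZ)))))
  step 6: S(S(add(SZ, mul(SZ, add(SSZ, SZ)))))
  step 7: S(S(S(add(Z, mul(SZ, add(SSZ, SZ))))))
  step 8: S(S(S(mul(SZ, add(SSZ, SZ)))))
  step 9: S(S(S(add(add(SSZ, SZ), mul(Z, add(SSZ, SZ))))))
  step 10: S(S(S(add(S(add(SZ, SZ)), mul(Z, add(SSZ, SZ))))))
  step 11: S(S(S(S(add(add(SZ, SZ), mul(Z, add(SSZ, SZ)))))))
  step 12: S(S(S(S(add(S(add(Z, SZ)), mul(Z, add(SSZ, SZ)))))))
  step 13: S(S(S(S(S(add(add(Z, SZ), mul(Z, add(SSZ, SZ))))))))
  step 14: S(S(S(S(S(add(SZ, mul(Z, add(SSZ, SZ))))))))
  step 15: S(S(S(S(S(S(add(Z, mul(Z, add(SSZ, SZ)))))))))
  step 16: S(S(S(S(S(S(mul(Z, add(SSZ, SZ))))))))
  step 17: S^6(Z)

Answer: DIFFERENT — A ⇓ S^7(Z), B ⇓ S^6(Z)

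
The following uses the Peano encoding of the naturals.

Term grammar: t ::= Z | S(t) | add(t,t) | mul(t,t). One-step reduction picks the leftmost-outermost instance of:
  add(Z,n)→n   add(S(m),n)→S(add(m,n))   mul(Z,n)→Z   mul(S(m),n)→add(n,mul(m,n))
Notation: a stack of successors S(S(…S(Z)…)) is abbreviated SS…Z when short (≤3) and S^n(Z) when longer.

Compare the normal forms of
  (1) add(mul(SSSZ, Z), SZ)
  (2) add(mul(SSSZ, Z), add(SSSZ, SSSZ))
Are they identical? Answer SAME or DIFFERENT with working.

Answer: DIFFERENT — A ⇓ SZ, B ⇓ S^6(Z)

Working:
Term A:
  start: add(mul(SSSZ, Z), SZ)
  [1] add(add(Z, mul(SSZ, Z)), SZ)
  [2] add(mul(SSZ, Z), SZ)
  [3] add(add(Z, mul(SZ, Z)), SZ)
  [4] add(mul(SZ, Z), SZ)
  [5] add(add(Z, mul(Z, Z)), SZ)
  [6] add(mul(Z, Z), SZ)
  [7] add(Z, SZ)
  [8] SZ

Term B:
  start: add(mul(SSSZ, Z), add(SSSZ, SSSZ))
  [1] add(add(Z, mul(SSZ, Z)), add(SSSZ, SSSZ))
  [2] add(mul(SSZ, Z), add(SSSZ, SSSZ))
  [3] add(add(Z, mul(SZ, Z)), add(SSSZ, SSSZ))
  [4] add(mul(SZ, Z), add(SSSZ, SSSZ))
  [5] add(add(Z, mul(Z, Z)), add(SSSZ, SSSZ))
  [6] add(mul(Z, Z), add(SSSZ, SSSZ))
  [7] add(Z, add(SSSZ, SSSZ))
  [8] add(SSSZ, SSSZ)
  [9] S(add(SSZ, SSSZ))
  [10] S(S(add(SZ, SSSZ)))
  [11] S(S(S(add(Z, SSSZ))))
  [12] S^6(Z)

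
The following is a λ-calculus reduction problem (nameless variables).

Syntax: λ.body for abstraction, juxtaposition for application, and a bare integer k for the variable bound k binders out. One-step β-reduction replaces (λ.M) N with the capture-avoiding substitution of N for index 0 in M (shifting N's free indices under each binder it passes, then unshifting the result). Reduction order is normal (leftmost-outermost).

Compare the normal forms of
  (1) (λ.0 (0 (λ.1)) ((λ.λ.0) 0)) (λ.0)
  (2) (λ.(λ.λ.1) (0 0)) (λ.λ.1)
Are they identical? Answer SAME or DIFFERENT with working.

Answer: DIFFERENT — A ⇓ λ.0, B ⇓ λ.λ.λ.λ.1

Working:
Term A:
  start: (λ.0 (0 (λ.1)) ((λ.λ.0) 0)) (λ.0)
  [1] (λ.0) ((λ.0) (λ.λ.0)) ((λ.λ.0) (λ.0))
  [2] (λ.0) (λ.λ.0) ((λ.λ.0) (λ.0))
  [3] (λ.λ.0) ((λ.λ.0) (λ.0))
  [4] λ.0

Term B:
  start: (λ.(λ.λ.1) (0 0)) (λ.λ.1)
  [1] (λ.λ.1) ((λ.λ.1) (λ.λ.1))
  [2] λ.(λ.λ.1) (λ.λ.1)
  [3] λ.λ.λ.λ.1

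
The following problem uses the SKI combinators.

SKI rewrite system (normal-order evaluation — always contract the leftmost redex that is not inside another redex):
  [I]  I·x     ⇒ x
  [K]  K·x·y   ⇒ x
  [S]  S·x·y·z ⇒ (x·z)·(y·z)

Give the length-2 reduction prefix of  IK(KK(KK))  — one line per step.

Answer: after 2 steps: KK

Working:
  start: IK(KK(KK))
  step 1: K(KK(KK))
  step 2: KK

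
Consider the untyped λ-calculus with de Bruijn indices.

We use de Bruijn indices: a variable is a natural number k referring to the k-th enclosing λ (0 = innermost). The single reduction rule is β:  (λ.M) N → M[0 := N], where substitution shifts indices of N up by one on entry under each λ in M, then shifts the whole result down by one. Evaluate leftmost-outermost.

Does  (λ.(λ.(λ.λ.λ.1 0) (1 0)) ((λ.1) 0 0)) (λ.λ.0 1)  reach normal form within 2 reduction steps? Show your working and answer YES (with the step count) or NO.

Answer: NO — after 2 steps the term is (λ.λ.λ.1 0) ((λ.λ.0 1) ((λ.λ.λ.0 1) (λ.λ.0 1) (λ.λ.0 1))), not yet normal

Working:
  start: (λ.(λ.(λ.λ.λ.1 0) (1 0)) ((λ.1) 0 0)) (λ.λ.0 1)
  →1  (λ.(λ.λ.λ.1 0) ((λ.λ.0 1) 0)) ((λ.λ.λ.0 1) (λ.λ.0 1) (λ.λ.0 1))
  →2  (λ.λ.λ.1 0) ((λ.λ.0 1) ((λ.λ.λ.0 1) (λ.λ.0 1) (λ.λ.0 1)))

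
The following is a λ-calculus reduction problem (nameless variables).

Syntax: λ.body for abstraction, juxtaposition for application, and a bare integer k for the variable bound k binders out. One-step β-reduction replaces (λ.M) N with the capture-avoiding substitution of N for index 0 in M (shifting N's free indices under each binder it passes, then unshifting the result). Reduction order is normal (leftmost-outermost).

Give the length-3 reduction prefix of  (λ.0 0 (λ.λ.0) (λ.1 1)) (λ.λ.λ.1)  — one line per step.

  start: (λ.0 0 (λ.λ.0) (λ.1 1)) (λ.λ.λ.1)
  [1] (λ.λ.λ.1) (λ.λ.λ.1) (λ.λ.0) (λ.(λ.λ.λ.1) (λ.λ.λ.1))
  [2] (λ.λ.1) (λ.λ.0) (λ.(λ.λ.λ.1) (λ.λ.λ.1))
  [3] (λ.λ.λ.0) (λ.(λ.λ.λ.1) (λ.λ.λ.1))

Answer: after 3 steps: (λ.λ.λ.0) (λ.(λ.λ.λ.1) (λ.λ.λ.1))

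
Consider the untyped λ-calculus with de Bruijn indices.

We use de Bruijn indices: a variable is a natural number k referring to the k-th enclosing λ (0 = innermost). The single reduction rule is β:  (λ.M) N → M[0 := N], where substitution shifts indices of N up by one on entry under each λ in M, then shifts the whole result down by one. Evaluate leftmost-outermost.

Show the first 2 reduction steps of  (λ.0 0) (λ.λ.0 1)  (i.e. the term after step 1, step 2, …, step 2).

  start: (λ.0 0) (λ.λ.0 1)
  [1] (λ.λ.0 1) (λ.λ.0 1)
  [2] λ.0 (λ.λ.0 1)

Answer: after 2 steps: λ.0 (λ.λ.0 1)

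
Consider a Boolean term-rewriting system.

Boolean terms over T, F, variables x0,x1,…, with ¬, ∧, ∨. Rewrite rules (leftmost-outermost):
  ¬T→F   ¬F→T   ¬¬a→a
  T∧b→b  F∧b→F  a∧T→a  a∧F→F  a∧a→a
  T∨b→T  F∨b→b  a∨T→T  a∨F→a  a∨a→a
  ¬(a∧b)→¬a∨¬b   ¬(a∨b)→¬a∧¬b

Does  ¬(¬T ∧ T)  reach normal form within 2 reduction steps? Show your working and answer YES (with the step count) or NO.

  start: ¬(¬T ∧ T)
  step 1: ¬¬T ∨ ¬T
  step 2: T ∨ ¬T

Answer: NO — after 2 steps the term is T ∨ ¬T, not yet normal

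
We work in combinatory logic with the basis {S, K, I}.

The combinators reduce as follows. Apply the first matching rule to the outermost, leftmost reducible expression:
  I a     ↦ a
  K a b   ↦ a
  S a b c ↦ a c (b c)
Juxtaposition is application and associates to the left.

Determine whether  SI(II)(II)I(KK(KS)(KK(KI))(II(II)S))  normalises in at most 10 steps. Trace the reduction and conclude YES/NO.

Answer: NO — after 10 steps the term is K(KK(KI))(II(II)S), not yet normal

Working:
  start: SI(II)(II)I(KK(KS)(KK(KI))(II(II)S))
  [1] I(II)(II(II))I(KK(KS)(KK(KI))(II(II)S))
  [2] II(II(II))I(KK(KS)(KK(KI))(II(II)S))
  [3] I(II(II))I(KK(KS)(KK(KI))(II(II)S))
  [4] II(II)I(KK(KS)(KK(KI))(II(II)S))
  [5] I(II)I(KK(KS)(KK(KI))(II(II)S))
  [6] III(KK(KS)(KK(KI))(II(II)S))
  [7] II(KK(KS)(KK(KI))(II(II)S))
  [8] I(KK(KS)(KK(KI))(II(II)S))
  [9] KK(KS)(KK(KI))(II(II)S)
  [10] K(KK(KI))(II(II)S)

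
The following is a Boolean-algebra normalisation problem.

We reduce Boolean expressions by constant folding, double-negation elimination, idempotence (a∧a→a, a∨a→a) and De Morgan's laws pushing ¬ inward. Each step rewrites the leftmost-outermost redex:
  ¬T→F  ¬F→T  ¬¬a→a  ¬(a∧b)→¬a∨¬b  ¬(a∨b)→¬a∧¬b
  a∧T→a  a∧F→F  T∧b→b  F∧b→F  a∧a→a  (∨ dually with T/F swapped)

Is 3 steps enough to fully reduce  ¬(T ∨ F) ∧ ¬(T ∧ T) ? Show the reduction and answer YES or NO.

Answer: NO — after 3 steps the term is F ∧ ¬(T ∧ T), not yet normal

Reduction:
  start: ¬(T ∨ F) ∧ ¬(T ∧ T)
  →1  (¬T ∧ ¬F) ∧ ¬(T ∧ T)
  →2  (F ∧ ¬F) ∧ ¬(T ∧ T)
  →3  F ∧ ¬(T ∧ T)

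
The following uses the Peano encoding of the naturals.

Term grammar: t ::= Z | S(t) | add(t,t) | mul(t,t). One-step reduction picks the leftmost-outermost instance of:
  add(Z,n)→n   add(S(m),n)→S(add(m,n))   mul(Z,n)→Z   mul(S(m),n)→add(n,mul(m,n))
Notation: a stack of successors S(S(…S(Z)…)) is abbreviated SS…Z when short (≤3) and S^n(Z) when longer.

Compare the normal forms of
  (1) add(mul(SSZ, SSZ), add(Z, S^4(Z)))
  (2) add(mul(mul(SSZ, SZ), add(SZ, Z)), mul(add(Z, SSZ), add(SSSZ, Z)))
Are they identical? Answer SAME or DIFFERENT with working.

Term A:
  start: add(mul(SSZ, SSZ), add(Z, S^4(Z)))
  →1  add(add(SSZ, mul(SZ, SSZ)), add(Z, S^4(Z)))
  →2  add(S(add(SZ, mul(SZ, SSZ))), add(Z, S^4(Z)))
  →3  S(add(add(SZ, mul(SZ, SSZ)), add(Z, S^4(Z))))
  →4  S(add(S(add(Z, mul(SZ, SSZ))), add(Z, S^4(Z))))
  →5  S(S(add(add(Z, mul(SZ, SSZ)), add(Z, S^4(Z)))))
  →6  S(S(add(mul(SZ, SSZ), add(Z, S^4(Z)))))
  →7  S(S(add(add(SSZ, mul(Z, SSZ)), add(Z, S^4(Z)))))
  →8  S(S(add(S(add(SZ, mul(Z, SSZ))), add(Z, S^4(Z)))))
  →9  S(S(S(add(add(SZ, mul(Z, SSZ)), add(Z, S^4(Z))))))
  →10  S(S(S(add(S(add(Z, mul(Z, SSZ))), add(Z, S^4(Z))))))
  →11  S(S(S(S(add(add(Z, mul(Z, SSZ)), add(Z, S^4(Z)))))))
  →12  S(S(S(S(add(mul(Z, SSZ), add(Z, S^4(Z)))))))
  →13  S(S(S(S(add(Z, add(Z, S^4(Z)))))))
  →14  S(S(S(S(add(Z, S^4(Z))))))
  →15  S^8(Z)

Term B:
  start: add(mul(mul(SSZ, SZ), add(SZ, Z)), mul(add(Z, SSZ), add(SSSZ, Z)))
  →1  add(mul(add(SZ, mul(SZ, SZ)), add(SZ, Z)), mul(add(Z, SSZ), add(SSSZ, Z)))
  →2  add(mul(S(add(Z, mul(SZ, SZ))), add(SZ, Z)), mul(add(Z, SSZ), add(SSSZ, Z)))
  →3  add(add(add(SZ, Z), mul(add(Z, mul(SZ, SZ)), add(SZ, Z))), mul(add(Z, SSZ), add(SSSZ, Z)))
  →4  add(add(S(add(Z, Z)), mul(add(Z, mul(SZ, SZ)), add(SZ, Z))), mul(add(Z, SSZ), add(SSSZ, Z)))
  →5  add(S(add(add(Z, Z), mul(add(Z, mul(SZ, SZ)), add(SZ, Z)))), mul(add(Z, SSZ), add(SSSZ, Z)))
  →6  S(add(add(add(Z, Z), mul(add(Z, mul(SZ, SZ)), add(SZ, Z))), mul(add(Z, SSZ), add(SSSZ, Z))))
  →7  S(add(add(Z, mul(add(Z, mul(SZ, SZ)), add(SZ, Z))), mul(add(Z, SSZ), add(SSSZ, Z))))
  →8  S(add(mul(add(Z, mul(SZ, SZ)), add(SZ, Z)), mul(add(Z, SSZ), add(SSSZ, Z))))
  →9  S(add(mul(mul(SZ, SZ), add(SZ, Z)), mul(add(Z, SSZ), add(SSSZ, Z))))
  →10  S(add(mul(add(SZ, mul(Z, SZ)), add(SZ, Z)), mul(add(Z, SSZ), add(SSSZ, Z))))
  →11  S(add(mul(S(add(Z, mul(Z, SZ))), add(SZ, Z)), mul(add(Z, SSZ), add(SSSZ, Z))))
  →12  S(add(add(add(SZ, Z), mul(add(Z, mul(Z, SZ)), add(SZ, Z))), mul(add(Z, SSZ), add(SSSZ, Z))))
  →13  S(add(add(S(add(Z, Z)), mul(add(Z, mul(Z, SZ)), add(SZ, Z))), mul(add(Z, SSZ), add(SSSZ, Z))))
  →14  S(add(S(add(add(Z, Z), mul(add(Z, mul(Z, SZ)), add(SZ, Z)))), mul(add(Z, SSZ), add(SSSZ, Z))))
  →15  S(S(add(add(add(Z, Z), mul(add(Z, mul(Z, SZ)), add(SZ, Z))), mul(add(Z, SSZ), add(SSSZ, Z)))))
  →16  S(S(add(add(Z, mul(add(Z, mul(Z, SZ)), add(SZ, Z))), mul(add(Z, SSZ), add(SSSZ, Z)))))
  →17  S(S(add(mul(add(Z, mul(Z, SZ)), add(SZ, Z)), mul(add(Z, SSZ), add(SSSZ, Z)))))
  →18  S(S(add(mul(mul(Z, SZ), add(SZ, Z)), mul(add(Z, SSZ), add(SSSZ, Z)))))
  →19  S(S(add(mul(Z, add(SZ, Z)), mul(add(Z, SSZ), add(SSSZ, Z)))))
  →20  S(S(add(Z, mul(add(Z, SSZ), add(SSSZ, Z)))))
  →21  S(S(mul(add(Z, SSZ), add(SSSZ, Z))))
  →22  S(S(mul(SSZ, add(SSSZ, Z))))
  →23  S(S(add(add(SSSZ, Z), mul(SZ, add(SSSZ, Z)))))
  →24  S(S(add(S(add(SSZ, Z)), mul(SZ, add(SSSZ, Z)))))
  →25  S(S(S(add(add(SSZ, Z), mul(SZ, add(SSSZ, Z))))))
  →26  S(S(S(add(S(add(SZ, Z)), mul(SZ, add(SSSZ, Z))))))
  →27  S(S(S(S(add(add(SZ, Z), mul(SZ, add(SSSZ, Z)))))))
  →28  S(S(S(S(add(S(add(Z, Z)), mul(SZ, add(SSSZ, Z)))))))
  →29  S(S(S(S(S(add(add(Z, Z), mul(SZ, add(SSSZ, Z))))))))
  →30  S(S(S(S(S(add(Z, mul(SZ, add(SSSZ, Z))))))))
  →31  S(S(S(S(S(mul(SZ, add(SSSZ, Z)))))))
  →32  S(S(S(S(S(add(add(SSSZ, Z), mul(Z, add(SSSZ, Z))))))))
  →33  S(S(S(S(S(add(S(add(SSZ, Z)), mul(Z, add(SSSZ, Z))))))))
  →34  S(S(S(S(S(S(add(add(SSZ, Z), mul(Z, add(SSSZ, Z)))))))))
  →35  S(S(S(S(S(S(add(S(add(SZ, Z)), mul(Z, add(SSSZ, Z)))))))))
  →36  S(S(S(S(S(S(S(add(add(SZ, Z), mul(Z, add(SSSZ, Z))))))))))
  →37  S(S(S(S(S(S(S(add(S(add(Z, Z)), mul(Z, add(SSSZ, Z))))))))))
  →38  S(S(S(S(S(S(S(S(add(add(Z, Z), mul(Z, add(SSSZ, Z)))))))))))
  →39  S(S(S(S(S(S(S(S(add(Z, mul(Z, add(SSSZ, Z)))))))))))
  →40  S(S(S(S(S(S(S(S(mul(Z, add(SSSZ, Z))))))))))
  →41  S^8(Z)

Answer: SAME — A ⇓ S^8(Z), B ⇓ S^8(Z)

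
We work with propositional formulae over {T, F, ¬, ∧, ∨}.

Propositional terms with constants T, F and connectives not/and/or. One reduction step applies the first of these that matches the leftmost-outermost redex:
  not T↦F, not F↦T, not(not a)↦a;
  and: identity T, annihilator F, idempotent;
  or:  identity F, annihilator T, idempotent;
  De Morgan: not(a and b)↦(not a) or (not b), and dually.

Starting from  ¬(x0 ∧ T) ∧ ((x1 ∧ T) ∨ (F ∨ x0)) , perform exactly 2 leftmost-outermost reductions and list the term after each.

  start: ¬(x0 ∧ T) ∧ ((x1 ∧ T) ∨ (F ∨ x0))
  step 1: (¬x0 ∨ ¬T) ∧ ((x1 ∧ T) ∨ (F ∨ x0))
  step 2: (¬x0 ∨ F) ∧ ((x1 ∧ T) ∨ (F ∨ x0))

Answer: after 2 steps: (¬x0 ∨ F) ∧ ((x1 ∧ T) ∨ (F ∨ x0))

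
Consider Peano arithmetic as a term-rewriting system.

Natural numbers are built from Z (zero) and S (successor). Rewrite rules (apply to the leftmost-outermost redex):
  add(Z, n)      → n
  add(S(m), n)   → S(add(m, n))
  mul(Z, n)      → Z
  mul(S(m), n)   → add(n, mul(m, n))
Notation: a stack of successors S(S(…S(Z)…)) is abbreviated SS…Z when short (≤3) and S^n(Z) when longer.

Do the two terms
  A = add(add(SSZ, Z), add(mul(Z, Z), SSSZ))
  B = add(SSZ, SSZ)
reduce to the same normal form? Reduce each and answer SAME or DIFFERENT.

Answer: DIFFERENT — A ⇓ S^5(Z), B ⇓ S^4(Z)

Reduction:
Term A:
  start: add(add(SSZ, Z), add(mul(Z, Z), SSSZ))
  step 1: add(S(add(SZ, Z)), add(mul(Z, Z), SSSZ))
  step 2: S(add(add(SZ, Z), add(mul(Z, Z), SSSZ)))
  step 3: S(add(S(add(Z, Z)), add(mul(Z, Z), SSSZ)))
  step 4: S(S(add(add(Z, Z), add(mul(Z, Z), SSSZ))))
  step 5: S(S(add(Z, add(mul(Z, Z), SSSZ))))
  step 6: S(S(add(mul(Z, Z), SSSZ)))
  step 7: S(S(add(Z, SSSZ)))
  step 8: S^5(Z)

Term B:
  start: add(SSZ, SSZ)
  step 1: S(add(SZ, SSZ))
  step 2: S(S(add(Z, SSZ)))
  step 3: S^4(Z)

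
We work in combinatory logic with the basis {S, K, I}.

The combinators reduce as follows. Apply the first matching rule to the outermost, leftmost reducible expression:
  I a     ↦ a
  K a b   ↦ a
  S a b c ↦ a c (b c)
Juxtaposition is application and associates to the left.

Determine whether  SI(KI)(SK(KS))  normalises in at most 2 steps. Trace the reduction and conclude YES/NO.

Answer: NO — after 2 steps the term is SK(KS)(KI(SK(KS))), not yet normal

Reduction:
  start: SI(KI)(SK(KS))
  step 1: I(SK(KS))(KI(SK(KS)))
  step 2: SK(KS)(KI(SK(KS)))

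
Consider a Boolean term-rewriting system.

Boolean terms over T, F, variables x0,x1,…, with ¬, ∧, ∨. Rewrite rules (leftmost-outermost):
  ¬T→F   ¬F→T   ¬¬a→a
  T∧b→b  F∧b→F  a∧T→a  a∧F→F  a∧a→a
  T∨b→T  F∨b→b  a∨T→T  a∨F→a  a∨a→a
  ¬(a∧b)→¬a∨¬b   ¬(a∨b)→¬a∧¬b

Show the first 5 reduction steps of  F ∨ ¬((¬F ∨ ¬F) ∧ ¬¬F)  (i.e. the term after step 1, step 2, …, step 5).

Answer: after 5 steps: F ∨ ¬¬¬F

Reduction:
  start: F ∨ ¬((¬F ∨ ¬F) ∧ ¬¬F)
  step 1: ¬((¬F ∨ ¬F) ∧ ¬¬F)
  step 2: ¬(¬F ∨ ¬F) ∨ ¬¬¬F
  step 3: (¬¬F ∧ ¬¬F) ∨ ¬¬¬F
  step 4: ¬¬F ∨ ¬¬¬F
  step 5: F ∨ ¬¬¬F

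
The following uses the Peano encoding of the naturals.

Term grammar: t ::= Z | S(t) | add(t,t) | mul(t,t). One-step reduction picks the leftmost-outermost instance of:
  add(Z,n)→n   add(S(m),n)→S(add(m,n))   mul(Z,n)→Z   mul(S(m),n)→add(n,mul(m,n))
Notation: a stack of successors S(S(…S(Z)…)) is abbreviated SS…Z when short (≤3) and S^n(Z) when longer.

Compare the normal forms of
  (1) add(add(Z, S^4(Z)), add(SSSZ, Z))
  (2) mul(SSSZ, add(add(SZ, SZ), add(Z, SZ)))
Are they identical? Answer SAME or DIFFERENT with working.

Term A:
  start: add(add(Z, S^4(Z)), add(SSSZ, Z))
  step 1: add(S^4(Z), add(SSSZ, Z))
  step 2: S(add(SSSZ, add(SSSZ, Z)))
  step 3: S(S(add(SSZ, add(SSSZ, Z))))
  step 4: S(S(S(add(SZ, add(SSSZ, Z)))))
  step 5: S(S(S(S(add(Z, add(SSSZ, Z))))))
  step 6: S(S(S(S(add(SSSZ, Z)))))
  step 7: S(S(S(S(S(add(SSZ, Z))))))
  step 8: S(S(S(S(S(S(add(SZ, Z)))))))
  step 9: S(S(S(S(S(S(S(add(Z, Z))))))))
  step 10: S^7(Z)

Term B:
  start: mul(SSSZ, add(add(SZ, SZ), add(Z, SZ)))
  step 1: add(add(add(SZ, SZ), add(Z, SZ)), mul(SSZ, add(add(SZ, SZ), add(Z, SZ))))
  step 2: add(add(S(add(Z, SZ)), add(Z, SZ)), mul(SSZ, add(add(SZ, SZ), add(Z, SZ))))
  step 3: add(S(add(add(Z, SZ), add(Z, SZ))), mul(SSZ, add(add(SZ, SZ), add(Z, SZ))))
  step 4: S(add(add(add(Z, SZ), add(Z, SZ)), mul(SSZ, add(add(SZ, SZ), add(Z, SZ)))))
  step 5: S(add(add(SZ, add(Z, SZ)), mul(SSZ, add(add(SZ, SZ), add(Z, SZ)))))
  step 6: S(add(S(add(Z, add(Z, SZ))), mul(SSZ, add(add(SZ, SZ), add(Z, SZ)))))
  step 7: S(S(add(add(Z, add(Z, SZ)), mul(SSZ, add(add(SZ, SZ), add(Z, SZ))))))
  step 8: S(S(add(add(Z, SZ), mul(SSZ, add(add(SZ, SZ), add(Z, SZ))))))
  step 9: S(S(add(SZ, mul(SSZ, add(add(SZ, SZ), add(Z, SZ))))))
  step 10: S(S(S(add(Z, mul(SSZ, add(add(SZ, SZ), add(Z, SZ)))))))
  step 11: S(S(S(mul(SSZ, add(add(SZ, SZ), add(Z, SZ))))))
  step 12: S(S(S(add(add(add(SZ, SZ), add(Z, SZ)), mul(SZ, add(add(SZ, SZ), add(Z, SZ)))))))
  step 13: S(S(S(add(add(S(add(Z, SZ)), add(Z, SZ)), mul(SZ, add(add(SZ, SZ), add(Z, SZ)))))))
  step 14: S(S(S(add(S(add(add(Z, SZ), add(Z, SZ))), mul(SZ, add(add(SZ, SZ), add(Z, SZ)))))))
  step 15: S(S(S(S(add(add(add(Z, SZ), add(Z, SZ)), mul(SZ, add(add(SZ, SZ), add(Z, SZ))))))))
  step 16: S(S(S(S(add(add(SZ, add(Z, SZ)), mul(SZ, add(add(SZ, SZ), add(Z, SZ))))))))
  step 17: S(S(S(S(add(S(add(Z, add(Z, SZ))), mul(SZ, add(add(SZ, SZ), add(Z, SZ))))))))
  step 18: S(S(S(S(S(add(add(Z, add(Z, SZ)), mul(SZ, add(add(SZ, SZ), add(Z, SZ)))))))))
  step 19: S(S(S(S(S(add(add(Z, SZ), mul(SZ, add(add(SZ, SZ), add(Z, SZ)))))))))
  step 20: S(S(S(S(S(add(SZ, mul(SZ, add(add(SZ, SZ), add(Z, SZ)))))))))
  step 21: S(S(S(S(S(S(add(Z, mul(SZ, add(add(SZ, SZ), add(Z, SZ))))))))))
  step 22: S(S(S(S(S(S(mul(SZ, add(add(SZ, SZ), add(Z, SZ)))))))))
  step 23: S(S(S(S(S(S(add(add(add(SZ, SZ), add(Z, SZ)), mul(Z, add(add(SZ, SZ), add(Z, SZ))))))))))
  step 24: S(S(S(S(S(S(add(add(S(add(Z, SZ)), add(Z, SZ)), mul(Z, add(add(SZ, SZ), add(Z, SZ))))))))))
  step 25: S(S(S(S(S(S(add(S(add(add(Z, SZ), add(Z, SZ))), mul(Z, add(add(SZ, SZ), add(Z, SZ))))))))))
  step 26: S(S(S(S(S(S(S(add(add(add(Z, SZ), add(Z, SZ)), mul(Z, add(add(SZ, SZ), add(Z, SZ)))))))))))
  step 27: S(S(S(S(S(S(S(add(add(SZ, add(Z, SZ)), mul(Z, add(add(SZ, SZ), add(Z, SZ)))))))))))
  step 28: S(S(S(S(S(S(S(add(S(add(Z, add(Z, SZ))), mul(Z, add(add(SZ, SZ), add(Z, SZ)))))))))))
  step 29: S(S(S(S(S(S(S(S(add(add(Z, add(Z, SZ)), mul(Z, add(add(SZ, SZ), add(Z, SZ))))))))))))
  step 30: S(S(S(S(S(S(S(S(add(add(Z, SZ), mul(Z, add(add(SZ, SZ), add(Z, SZ))))))))))))
  step 31: S(S(S(S(S(S(S(S(add(SZ, mul(Z, add(add(SZ, SZ), add(Z, SZ))))))))))))
  step 32: S(S(S(S(S(S(S(S(S(add(Z, mul(Z, add(add(SZ, SZ), add(Z, SZ)))))))))))))
  step 33: S(S(S(S(S(S(S(S(S(mul(Z, add(add(SZ, SZ), add(Z, SZ))))))))))))
  step 34: S^9(Z)

Answer: DIFFERENT — A ⇓ S^7(Z), B ⇓ S^9(Z)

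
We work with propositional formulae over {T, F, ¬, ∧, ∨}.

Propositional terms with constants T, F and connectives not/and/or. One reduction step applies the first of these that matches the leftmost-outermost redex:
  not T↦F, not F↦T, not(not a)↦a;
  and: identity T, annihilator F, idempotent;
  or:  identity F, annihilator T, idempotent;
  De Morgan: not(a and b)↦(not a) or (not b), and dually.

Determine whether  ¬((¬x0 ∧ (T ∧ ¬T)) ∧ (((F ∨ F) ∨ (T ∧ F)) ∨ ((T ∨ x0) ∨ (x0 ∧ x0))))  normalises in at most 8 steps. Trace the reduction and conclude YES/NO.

  start: ¬((¬x0 ∧ (T ∧ ¬T)) ∧ (((F ∨ F) ∨ (T ∧ F)) ∨ ((T ∨ x0) ∨ (x0 ∧ x0))))
  [1] ¬(¬x0 ∧ (T ∧ ¬T)) ∨ ¬(((F ∨ F) ∨ (T ∧ F)) ∨ ((T ∨ x0) ∨ (x0 ∧ x0)))
  [2] (¬¬x0 ∨ ¬(T ∧ ¬T)) ∨ ¬(((F ∨ F) ∨ (T ∧ F)) ∨ ((T ∨ x0) ∨ (x0 ∧ x0)))
  [3] (x0 ∨ ¬(T ∧ ¬T)) ∨ ¬(((F ∨ F) ∨ (T ∧ F)) ∨ ((T ∨ x0) ∨ (x0 ∧ x0)))
  [4] (x0 ∨ (¬T ∨ ¬¬T)) ∨ ¬(((F ∨ F) ∨ (T ∧ F)) ∨ ((T ∨ x0) ∨ (x0 ∧ x0)))
  [5] (x0 ∨ (F ∨ ¬¬T)) ∨ ¬(((F ∨ F) ∨ (T ∧ F)) ∨ ((T ∨ x0) ∨ (x0 ∧ x0)))
  [6] (x0 ∨ ¬¬T) ∨ ¬(((F ∨ F) ∨ (T ∧ F)) ∨ ((T ∨ x0) ∨ (x0 ∧ x0)))
  [7] (x0 ∨ T) ∨ ¬(((F ∨ F) ∨ (T ∧ F)) ∨ ((T ∨ x0) ∨ (x0 ∧ x0)))
  [8] T ∨ ¬(((F ∨ F) ∨ (T ∧ F)) ∨ ((T ∨ x0) ∨ (x0 ∧ x0)))

Answer: NO — after 8 steps the term is T ∨ ¬(((F ∨ F) ∨ (T ∧ F)) ∨ ((T ∨ x0) ∨ (x0 ∧ x0))), not yet normal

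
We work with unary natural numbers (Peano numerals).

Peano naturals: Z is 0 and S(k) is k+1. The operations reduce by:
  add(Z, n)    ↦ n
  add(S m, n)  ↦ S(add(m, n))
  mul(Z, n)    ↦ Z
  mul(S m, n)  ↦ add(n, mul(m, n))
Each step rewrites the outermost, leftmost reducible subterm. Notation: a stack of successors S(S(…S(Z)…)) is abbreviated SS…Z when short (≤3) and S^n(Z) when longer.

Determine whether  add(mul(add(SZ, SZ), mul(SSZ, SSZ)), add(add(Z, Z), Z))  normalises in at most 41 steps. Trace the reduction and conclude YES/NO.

  start: add(mul(add(SZ, SZ), mul(SSZ, SSZ)), add(add(Z, Z), Z))
  step 1: add(mul(S(add(Z, SZ)), mul(SSZ, SSZ)), add(add(Z, Z), Z))
  step 2: add(add(mul(SSZ, SSZ), mul(add(Z, SZ), mul(SSZ, SSZ))), add(add(Z, Z), Z))
  step 3: add(add(add(SSZ, mul(SZ, SSZ)), mul(add(Z, SZ), mul(SSZ, SSZ))), add(add(Z, Z), Z))
  step 4: add(add(S(add(SZ, mul(SZ, SSZ))), mul(add(Z, SZ), mul(SSZ, SSZ))), add(add(Z, Z), Z))
  step 5: add(S(add(add(SZ, mul(SZ, SSZ)), mul(add(Z, SZ), mul(SSZ, SSZ)))), add(add(Z, Z), Z))
  step 6: S(add(add(add(SZ, mul(SZ, SSZ)), mul(add(Z, SZ), mul(SSZ, SSZ))), add(add(Z, Z), Z)))
  step 7: S(add(add(S(add(Z, mul(SZ, SSZ))), mul(add(Z, SZ), mul(SSZ, SSZ))), add(add(Z, Z), Z)))
  step 8: S(add(S(add(add(Z, mul(SZ, SSZ)), mul(add(Z, SZ), mul(SSZ, SSZ)))), add(add(Z, Z), Z)))
  step 9: S(S(add(add(add(Z, mul(SZ, SSZ)), mul(add(Z, SZ), mul(SSZ, SSZ))), add(add(Z, Z), Z))))
  step 10: S(S(add(add(mul(SZ, SSZ), mul(add(Z, SZ), mul(SSZ, SSZ))), add(add(Z, Z), Z))))
  step 11: S(S(add(add(add(SSZ, mul(Z, SSZ)), mul(add(Z, SZ), mul(SSZ, SSZ))), add(add(Z, Z), Z))))
  step 12: S(S(add(add(S(add(SZ, mul(Z, SSZ))), mul(add(Z, SZ), mul(SSZ, SSZ))), add(add(Z, Z), Z))))
  step 13: S(S(add(S(add(add(SZ, mul(Z, SSZ)), mul(add(Z, SZ), mul(SSZ, SSZ)))), add(add(Z, Z), Z))))
  step 14: S(S(S(add(add(add(SZ, mul(Z, SSZ)), mul(add(Z, SZ), mul(SSZ, SSZ))), add(add(Z, Z), Z)))))
  step 15: S(S(S(add(add(S(add(Z, mul(Z, SSZ))), mul(add(Z, SZ), mul(SSZ, SSZ))), add(add(Z, Z), Z)))))
  step 16: S(S(S(add(S(add(add(Z, mul(Z, SSZ)), mul(add(Z, SZ), mul(SSZ, SSZ)))), add(add(Z, Z), Z)))))
  step 17: S(S(S(S(add(add(add(Z, mul(Z, SSZ)), mul(add(Z, SZ), mul(SSZ, SSZ))), add(add(Z, Z), Z))))))
  step 18: S(S(S(S(add(add(mul(Z, SSZ), mul(add(Z, SZ), mul(SSZ, SSZ))), add(add(Z, Z), Z))))))
  step 19: S(S(S(S(add(add(Z, mul(add(Z, SZ), mul(SSZ, SSZ))), add(add(Z, Z), Z))))))
  step 20: S(S(S(S(add(mul(add(Z, SZ), mul(SSZ, SSZ)), add(add(Z, Z), Z))))))
  step 21: S(S(S(S(add(mul(SZ, mul(SSZ, SSZ)), add(add(Z, Z), Z))))))
  step 22: S(S(S(S(add(add(mul(SSZ, SSZ), mul(Z, mul(SSZ, SSZ))), add(add(Z, Z), Z))))))
  step 23: S(S(S(S(add(add(add(SSZ, mul(SZ, SSZ)), mul(Z, mul(SSZ, SSZ))), add(add(Z, Z), Z))))))
  step 24: S(S(S(S(add(add(S(add(SZ, mul(SZ, SSZ))), mul(Z, mul(SSZ, SSZ))), add(add(Z, Z), Z))))))
  step 25: S(S(S(S(add(S(add(add(SZ, mul(SZ, SSZ)), mul(Z, mul(SSZ, SSZ)))), add(add(Z, Z), Z))))))
  step 26: S(S(S(S(S(add(add(add(SZ, mul(SZ, SSZ)), mul(Z, mul(SSZ, SSZ))), add(add(Z, Z), Z)))))))
  step 27: S(S(S(S(S(add(add(S(add(Z, mul(SZ, SSZ))), mul(Z, mul(SSZ, SSZ))), add(add(Z, Z), Z)))))))
  step 28: S(S(S(S(S(add(S(add(add(Z, mul(SZ, SSZ)), mul(Z, mul(SSZ, SSZ)))), add(add(Z, Z), Z)))))))
  step 29: S(S(S(S(S(S(add(add(add(Z, mul(SZ, SSZ)), mul(Z, mul(SSZ, SSZ))), add(add(Z, Z), Z))))))))
  step 30: S(S(S(S(S(S(add(add(mul(SZ, SSZ), mul(Z, mul(SSZ, SSZ))), add(add(Z, Z), Z))))))))
  step 31: S(S(S(S(S(S(add(add(add(SSZ, mul(Z, SSZ)), mul(Z, mul(SSZ, SSZ))), add(add(Z, Z), Z))))))))
  step 32: S(S(S(S(S(S(add(add(S(add(SZ, mul(Z, SSZ))), mul(Z, mul(SSZ, SSZ))), add(add(Z, Z), Z))))))))
  step 33: S(S(S(S(S(S(add(S(add(add(SZ, mul(Z, SSZ)), mul(Z, mul(SSZ, SSZ)))), add(add(Z, Z), Z))))))))
  step 34: S(S(S(S(S(S(S(add(add(add(SZ, mul(Z, SSZ)), mul(Z, mul(SSZ, SSZ))), add(add(Z, Z), Z)))))))))
  step 35: S(S(S(S(S(S(S(add(add(S(add(Z, mul(Z, SSZ))), mul(Z, mul(SSZ, SSZ))), add(add(Z, Z), Z)))))))))
  step 36: S(S(S(S(S(S(S(add(S(add(add(Z, mul(Z, SSZ)), mul(Z, mul(SSZ, SSZ)))), add(add(Z, Z), Z)))))))))
  step 37: S(S(S(S(S(S(S(S(add(add(add(Z, mul(Z, SSZ)), mul(Z, mul(SSZ, SSZ))), add(add(Z, Z), Z))))))))))
  step 38: S(S(S(S(S(S(S(S(add(add(mul(Z, SSZ), mul(Z, mul(SSZ, SSZ))), add(add(Z, Z), Z))))))))))
  step 39: S(S(S(S(S(S(S(S(add(add(Z, mul(Z, mul(SSZ, SSZ))), add(add(Z, Z), Z))))))))))
  step 40: S(S(S(S(S(S(S(S(add(mul(Z, mul(SSZ, SSZ)), add(add(Z, Z), Z))))))))))
  step 41: S(S(S(S(S(S(S(S(add(Z, add(add(Z, Z), Z))))))))))

Answer: NO — after 41 steps the term is S(S(S(S(S(S(S(S(add(Z, add(add(Z, Z), Z)))))))))), not yet normal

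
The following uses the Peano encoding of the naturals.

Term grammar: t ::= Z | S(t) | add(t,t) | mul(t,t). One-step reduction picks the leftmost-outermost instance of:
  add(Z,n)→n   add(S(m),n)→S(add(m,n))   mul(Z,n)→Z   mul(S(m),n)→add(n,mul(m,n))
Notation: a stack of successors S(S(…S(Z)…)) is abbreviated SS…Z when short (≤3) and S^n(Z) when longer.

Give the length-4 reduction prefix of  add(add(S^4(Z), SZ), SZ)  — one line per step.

Answer: after 4 steps: S(S(add(add(SSZ, SZ), SZ)))

Derivation:
  start: add(add(S^4(Z), SZ), SZ)
  [1] add(S(add(SSSZ, SZ)), SZ)
  [2] S(add(add(SSSZ, SZ), SZ))
  [3] S(add(S(add(SSZ, SZ)), SZ))
  [4] S(S(add(add(SSZ, SZ), SZ)))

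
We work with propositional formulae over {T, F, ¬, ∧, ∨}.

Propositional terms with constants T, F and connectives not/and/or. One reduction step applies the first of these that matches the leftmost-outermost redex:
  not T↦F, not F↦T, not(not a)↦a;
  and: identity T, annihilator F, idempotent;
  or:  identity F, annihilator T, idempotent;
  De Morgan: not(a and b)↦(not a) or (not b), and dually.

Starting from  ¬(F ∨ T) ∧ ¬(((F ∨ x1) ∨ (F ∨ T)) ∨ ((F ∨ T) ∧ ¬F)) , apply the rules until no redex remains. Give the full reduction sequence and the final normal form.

  start: ¬(F ∨ T) ∧ ¬(((F ∨ x1) ∨ (F ∨ T)) ∨ ((F ∨ T) ∧ ¬F))
  [1] (¬F ∧ ¬T) ∧ ¬(((F ∨ x1) ∨ (F ∨ T)) ∨ ((F ∨ T) ∧ ¬F))
  [2] (T ∧ ¬T) ∧ ¬(((F ∨ x1) ∨ (F ∨ T)) ∨ ((F ∨ T) ∧ ¬F))
  [3] ¬T ∧ ¬(((F ∨ x1) ∨ (F ∨ T)) ∨ ((F ∨ T) ∧ ¬F))
  [4] F ∧ ¬(((F ∨ x1) ∨ (F ∨ T)) ∨ ((F ∨ T) ∧ ¬F))
  [5] F

Answer: normal form = F  (in 5 steps)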